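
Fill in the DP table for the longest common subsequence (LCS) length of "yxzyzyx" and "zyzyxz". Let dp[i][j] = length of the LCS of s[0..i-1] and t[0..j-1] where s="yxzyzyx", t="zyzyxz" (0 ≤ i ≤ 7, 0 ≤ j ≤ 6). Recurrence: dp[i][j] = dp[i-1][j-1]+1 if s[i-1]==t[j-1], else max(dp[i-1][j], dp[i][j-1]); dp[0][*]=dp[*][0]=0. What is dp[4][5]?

3

   ''  z  y  z  y  x  z
''  0  0  0  0  0  0  0
 y  0  0  1  1  1  1  1
 x  0  0  1  1  1  2  2
 z  0  1  1  2  2  2  3
 y  0  1  2  2  3  3  3
 z  0  1  2  3  3  3  4
 y  0  1  2  3  4  4  4
 x  0  1  2  3  4  5  5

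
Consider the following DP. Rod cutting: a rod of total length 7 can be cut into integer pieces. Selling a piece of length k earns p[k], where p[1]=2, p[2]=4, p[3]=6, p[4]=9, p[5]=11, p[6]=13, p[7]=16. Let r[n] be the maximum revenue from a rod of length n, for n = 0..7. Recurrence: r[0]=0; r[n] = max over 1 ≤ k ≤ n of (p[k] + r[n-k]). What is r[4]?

9

   n    0    1    2    3    4    5    6    7
r[n]    0    2    4    6    9   11   13   16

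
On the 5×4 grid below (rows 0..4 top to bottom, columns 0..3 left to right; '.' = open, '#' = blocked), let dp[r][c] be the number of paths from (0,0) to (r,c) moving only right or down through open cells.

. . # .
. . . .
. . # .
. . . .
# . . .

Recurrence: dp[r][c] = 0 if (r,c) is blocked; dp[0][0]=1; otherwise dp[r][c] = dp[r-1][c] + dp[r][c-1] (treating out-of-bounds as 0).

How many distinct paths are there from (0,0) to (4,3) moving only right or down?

r\c   0   1   2   3
  0   1   1   0   0
  1   1   2   2   2
  2   1   3   0   2
  3   1   4   4   6
  4   0   4   8  14

14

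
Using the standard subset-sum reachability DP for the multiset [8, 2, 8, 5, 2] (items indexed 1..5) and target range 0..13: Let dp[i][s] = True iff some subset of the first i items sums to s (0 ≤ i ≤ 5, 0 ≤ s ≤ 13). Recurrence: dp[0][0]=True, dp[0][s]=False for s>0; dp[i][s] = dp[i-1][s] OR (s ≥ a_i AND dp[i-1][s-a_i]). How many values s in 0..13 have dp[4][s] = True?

i\s   0   1   2   3   4   5   6   7   8   9  10  11  12  13
  0   T   F   F   F   F   F   F   F   F   F   F   F   F   F
  1   T   F   F   F   F   F   F   F   T   F   F   F   F   F
  2   T   F   T   F   F   F   F   F   T   F   T   F   F   F
  3   T   F   T   F   F   F   F   F   T   F   T   F   F   F
  4   T   F   T   F   F   T   F   T   T   F   T   F   F   T
  5   T   F   T   F   T   T   F   T   T   T   T   F   T   T

7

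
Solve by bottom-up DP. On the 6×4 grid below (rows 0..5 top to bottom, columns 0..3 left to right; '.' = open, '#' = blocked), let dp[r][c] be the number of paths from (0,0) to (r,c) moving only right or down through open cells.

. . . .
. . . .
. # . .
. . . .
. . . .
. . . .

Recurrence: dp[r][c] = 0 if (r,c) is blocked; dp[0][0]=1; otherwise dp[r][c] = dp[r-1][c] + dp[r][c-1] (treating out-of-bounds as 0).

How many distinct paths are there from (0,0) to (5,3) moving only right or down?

26

r\c   0   1   2   3
  0   1   1   1   1
  1   1   2   3   4
  2   1   0   3   7
  3   1   1   4  11
  4   1   2   6  17
  5   1   3   9  26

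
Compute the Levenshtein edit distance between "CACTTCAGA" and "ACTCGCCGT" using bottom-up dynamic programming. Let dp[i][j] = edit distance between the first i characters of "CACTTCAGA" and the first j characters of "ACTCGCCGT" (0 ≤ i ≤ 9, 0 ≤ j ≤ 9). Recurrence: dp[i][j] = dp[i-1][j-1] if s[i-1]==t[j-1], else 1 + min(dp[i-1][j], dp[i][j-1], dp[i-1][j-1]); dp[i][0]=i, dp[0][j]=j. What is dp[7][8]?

5

   ''  A  C  T  C  G  C  C  G  T
''  0  1  2  3  4  5  6  7  8  9
 C  1  1  1  2  3  4  5  6  7  8
 A  2  1  2  2  3  4  5  6  7  8
 C  3  2  1  2  2  3  4  5  6  7
 T  4  3  2  1  2  3  4  5  6  6
 T  5  4  3  2  2  3  4  5  6  6
 C  6  5  4  3  2  3  3  4  5  6
 A  7  6  5  4  3  3  4  4  5  6
 G  8  7  6  5  4  3  4  5  4  5
 A  9  8  7  6  5  4  4  5  5  5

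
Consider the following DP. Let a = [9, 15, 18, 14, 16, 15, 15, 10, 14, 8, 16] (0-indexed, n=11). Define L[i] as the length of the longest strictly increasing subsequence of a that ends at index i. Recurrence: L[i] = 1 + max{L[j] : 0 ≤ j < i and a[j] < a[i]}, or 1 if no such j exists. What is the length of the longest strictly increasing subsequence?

   i    0    1    2    3    4    5    6    7    8    9   10
a[i]    9   15   18   14   16   15   15   10   14    8   16
L[i]    1    2    3    2    3    3    3    2    3    1    4

4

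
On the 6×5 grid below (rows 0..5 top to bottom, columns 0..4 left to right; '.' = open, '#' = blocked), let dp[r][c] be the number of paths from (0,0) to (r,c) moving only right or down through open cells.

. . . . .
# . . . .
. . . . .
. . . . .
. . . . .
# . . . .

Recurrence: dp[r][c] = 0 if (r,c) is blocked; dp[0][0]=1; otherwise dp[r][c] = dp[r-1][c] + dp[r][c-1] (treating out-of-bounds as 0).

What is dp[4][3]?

r\c   0   1   2   3   4
  0   1   1   1   1   1
  1   0   1   2   3   4
  2   0   1   3   6  10
  3   0   1   4  10  20
  4   0   1   5  15  35
  5   0   1   6  21  56

15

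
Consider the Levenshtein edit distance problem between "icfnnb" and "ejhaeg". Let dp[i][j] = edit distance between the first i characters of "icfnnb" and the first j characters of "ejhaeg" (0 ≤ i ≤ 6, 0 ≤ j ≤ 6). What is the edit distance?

6

   ''  e  j  h  a  e  g
''  0  1  2  3  4  5  6
 i  1  1  2  3  4  5  6
 c  2  2  2  3  4  5  6
 f  3  3  3  3  4  5  6
 n  4  4  4  4  4  5  6
 n  5  5  5  5  5  5  6
 b  6  6  6  6  6  6  6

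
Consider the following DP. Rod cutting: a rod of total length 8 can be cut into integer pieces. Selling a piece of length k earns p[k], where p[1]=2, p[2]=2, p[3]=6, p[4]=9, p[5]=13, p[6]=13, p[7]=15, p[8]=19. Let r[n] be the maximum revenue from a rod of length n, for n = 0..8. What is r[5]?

   n    0    1    2    3    4    5    6    7    8
r[n]    0    2    4    6    9   13   15   17   19

13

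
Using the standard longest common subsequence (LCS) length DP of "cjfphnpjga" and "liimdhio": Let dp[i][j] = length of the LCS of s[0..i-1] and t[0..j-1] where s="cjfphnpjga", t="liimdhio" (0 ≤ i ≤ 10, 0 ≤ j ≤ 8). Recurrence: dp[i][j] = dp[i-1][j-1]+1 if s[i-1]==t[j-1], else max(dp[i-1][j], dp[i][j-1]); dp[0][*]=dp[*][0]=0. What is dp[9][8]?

1

   ''  l  i  i  m  d  h  i  o
''  0  0  0  0  0  0  0  0  0
 c  0  0  0  0  0  0  0  0  0
 j  0  0  0  0  0  0  0  0  0
 f  0  0  0  0  0  0  0  0  0
 p  0  0  0  0  0  0  0  0  0
 h  0  0  0  0  0  0  1  1  1
 n  0  0  0  0  0  0  1  1  1
 p  0  0  0  0  0  0  1  1  1
 j  0  0  0  0  0  0  1  1  1
 g  0  0  0  0  0  0  1  1  1
 a  0  0  0  0  0  0  1  1  1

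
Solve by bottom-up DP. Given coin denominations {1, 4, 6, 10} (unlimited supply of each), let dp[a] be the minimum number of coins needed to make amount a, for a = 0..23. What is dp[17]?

 a  0  1  2  3  4  5  6  7  8  9 10 11 12 13 14 15 16 17 18 19 20 21 22 23
dp  0  1  2  3  1  2  1  2  2  3  1  2  2  3  2  3  2  3  3  4  2  3  3  4

3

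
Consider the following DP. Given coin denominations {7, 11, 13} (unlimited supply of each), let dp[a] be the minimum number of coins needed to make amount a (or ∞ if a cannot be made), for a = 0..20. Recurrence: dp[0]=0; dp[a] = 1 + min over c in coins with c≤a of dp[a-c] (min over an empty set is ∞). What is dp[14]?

2

 a  0  1  2  3  4  5  6  7  8  9 10 11 12 13 14 15 16 17 18 19 20
dp  0  -  -  -  -  -  -  1  -  -  -  1  -  1  2  -  -  -  2  -  2
(- denotes ∞ / unreachable)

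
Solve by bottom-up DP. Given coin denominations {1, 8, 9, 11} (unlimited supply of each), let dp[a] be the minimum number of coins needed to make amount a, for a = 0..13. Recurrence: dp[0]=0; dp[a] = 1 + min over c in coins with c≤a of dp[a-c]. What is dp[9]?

1

 a  0  1  2  3  4  5  6  7  8  9 10 11 12 13
dp  0  1  2  3  4  5  6  7  1  1  2  1  2  3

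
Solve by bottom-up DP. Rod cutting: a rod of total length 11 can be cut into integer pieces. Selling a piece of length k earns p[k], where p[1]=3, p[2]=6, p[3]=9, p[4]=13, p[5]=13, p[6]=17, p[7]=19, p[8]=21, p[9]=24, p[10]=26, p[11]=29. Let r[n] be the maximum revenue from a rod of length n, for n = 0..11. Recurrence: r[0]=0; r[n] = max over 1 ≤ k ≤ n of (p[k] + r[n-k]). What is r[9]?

   n    0    1    2    3    4    5    6    7    8    9   10   11
r[n]    0    3    6    9   13   16   19   22   26   29   32   35

29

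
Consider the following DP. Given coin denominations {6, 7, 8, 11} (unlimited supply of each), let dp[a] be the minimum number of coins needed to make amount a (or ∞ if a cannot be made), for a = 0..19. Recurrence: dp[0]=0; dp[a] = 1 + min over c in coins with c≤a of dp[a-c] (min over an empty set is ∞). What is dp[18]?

2

 a  0  1  2  3  4  5  6  7  8  9 10 11 12 13 14 15 16 17 18 19
dp  0  -  -  -  -  -  1  1  1  -  -  1  2  2  2  2  2  2  2  2
(- denotes ∞ / unreachable)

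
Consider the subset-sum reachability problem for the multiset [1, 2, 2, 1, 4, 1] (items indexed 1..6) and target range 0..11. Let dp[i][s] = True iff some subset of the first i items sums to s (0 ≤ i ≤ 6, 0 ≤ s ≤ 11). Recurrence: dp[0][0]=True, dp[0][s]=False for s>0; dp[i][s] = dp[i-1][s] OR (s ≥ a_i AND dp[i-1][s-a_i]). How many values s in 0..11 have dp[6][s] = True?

i\s   0   1   2   3   4   5   6   7   8   9  10  11
  0   T   F   F   F   F   F   F   F   F   F   F   F
  1   T   T   F   F   F   F   F   F   F   F   F   F
  2   T   T   T   T   F   F   F   F   F   F   F   F
  3   T   T   T   T   T   T   F   F   F   F   F   F
  4   T   T   T   T   T   T   T   F   F   F   F   F
  5   T   T   T   T   T   T   T   T   T   T   T   F
  6   T   T   T   T   T   T   T   T   T   T   T   T

12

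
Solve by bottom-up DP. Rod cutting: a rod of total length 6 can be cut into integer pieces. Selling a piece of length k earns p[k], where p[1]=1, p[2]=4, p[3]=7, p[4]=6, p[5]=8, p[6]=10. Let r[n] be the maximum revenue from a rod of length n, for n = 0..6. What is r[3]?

7

   n    0    1    2    3    4    5    6
r[n]    0    1    4    7    8   11   14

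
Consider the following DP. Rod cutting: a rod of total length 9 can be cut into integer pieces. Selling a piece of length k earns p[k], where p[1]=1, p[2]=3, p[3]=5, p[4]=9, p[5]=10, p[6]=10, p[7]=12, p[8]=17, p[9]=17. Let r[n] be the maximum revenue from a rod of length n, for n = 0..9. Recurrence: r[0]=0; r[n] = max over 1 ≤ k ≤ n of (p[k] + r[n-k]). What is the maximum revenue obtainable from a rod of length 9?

19

   n    0    1    2    3    4    5    6    7    8    9
r[n]    0    1    3    5    9   10   12   14   18   19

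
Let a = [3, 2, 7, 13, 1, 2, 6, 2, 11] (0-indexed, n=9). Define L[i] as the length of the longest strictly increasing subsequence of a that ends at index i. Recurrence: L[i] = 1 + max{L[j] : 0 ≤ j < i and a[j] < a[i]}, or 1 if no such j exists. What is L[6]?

3

   i    0    1    2    3    4    5    6    7    8
a[i]    3    2    7   13    1    2    6    2   11
L[i]    1    1    2    3    1    2    3    2    4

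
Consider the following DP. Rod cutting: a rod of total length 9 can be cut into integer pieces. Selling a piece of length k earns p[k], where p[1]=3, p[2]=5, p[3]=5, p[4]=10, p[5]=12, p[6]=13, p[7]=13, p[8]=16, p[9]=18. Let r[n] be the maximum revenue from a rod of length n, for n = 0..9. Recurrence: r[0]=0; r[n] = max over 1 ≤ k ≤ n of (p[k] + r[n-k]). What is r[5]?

15

   n    0    1    2    3    4    5    6    7    8    9
r[n]    0    3    6    9   12   15   18   21   24   27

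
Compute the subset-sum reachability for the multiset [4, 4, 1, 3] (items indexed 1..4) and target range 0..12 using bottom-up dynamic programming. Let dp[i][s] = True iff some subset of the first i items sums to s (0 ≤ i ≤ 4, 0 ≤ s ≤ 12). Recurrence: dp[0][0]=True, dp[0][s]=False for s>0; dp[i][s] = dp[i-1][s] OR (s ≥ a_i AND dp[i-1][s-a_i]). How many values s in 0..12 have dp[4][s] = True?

10

i\s   0   1   2   3   4   5   6   7   8   9  10  11  12
  0   T   F   F   F   F   F   F   F   F   F   F   F   F
  1   T   F   F   F   T   F   F   F   F   F   F   F   F
  2   T   F   F   F   T   F   F   F   T   F   F   F   F
  3   T   T   F   F   T   T   F   F   T   T   F   F   F
  4   T   T   F   T   T   T   F   T   T   T   F   T   T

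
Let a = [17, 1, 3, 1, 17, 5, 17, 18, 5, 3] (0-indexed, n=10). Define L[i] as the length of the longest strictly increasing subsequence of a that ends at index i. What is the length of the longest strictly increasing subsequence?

   i    0    1    2    3    4    5    6    7    8    9
a[i]   17    1    3    1   17    5   17   18    5    3
L[i]    1    1    2    1    3    3    4    5    3    2

5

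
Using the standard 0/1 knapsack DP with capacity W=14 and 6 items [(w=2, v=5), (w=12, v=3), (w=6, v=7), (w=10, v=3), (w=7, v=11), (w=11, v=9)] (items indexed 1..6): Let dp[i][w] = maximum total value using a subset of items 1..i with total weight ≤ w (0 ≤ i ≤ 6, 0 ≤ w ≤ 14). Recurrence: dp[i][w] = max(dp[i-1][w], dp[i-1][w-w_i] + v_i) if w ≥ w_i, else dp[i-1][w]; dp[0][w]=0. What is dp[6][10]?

i\w   0   1   2   3   4   5   6   7   8   9  10  11  12  13  14
  0   0   0   0   0   0   0   0   0   0   0   0   0   0   0   0
  1   0   0   5   5   5   5   5   5   5   5   5   5   5   5   5
  2   0   0   5   5   5   5   5   5   5   5   5   5   5   5   8
  3   0   0   5   5   5   5   7   7  12  12  12  12  12  12  12
  4   0   0   5   5   5   5   7   7  12  12  12  12  12  12  12
  5   0   0   5   5   5   5   7  11  12  16  16  16  16  18  18
  6   0   0   5   5   5   5   7  11  12  16  16  16  16  18  18

16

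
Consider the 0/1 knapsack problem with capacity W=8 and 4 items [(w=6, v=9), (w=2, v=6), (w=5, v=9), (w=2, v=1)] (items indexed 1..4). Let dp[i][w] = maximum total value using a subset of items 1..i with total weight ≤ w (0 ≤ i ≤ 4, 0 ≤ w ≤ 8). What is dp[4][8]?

15

i\w   0   1   2   3   4   5   6   7   8
  0   0   0   0   0   0   0   0   0   0
  1   0   0   0   0   0   0   9   9   9
  2   0   0   6   6   6   6   9   9  15
  3   0   0   6   6   6   9   9  15  15
  4   0   0   6   6   7   9   9  15  15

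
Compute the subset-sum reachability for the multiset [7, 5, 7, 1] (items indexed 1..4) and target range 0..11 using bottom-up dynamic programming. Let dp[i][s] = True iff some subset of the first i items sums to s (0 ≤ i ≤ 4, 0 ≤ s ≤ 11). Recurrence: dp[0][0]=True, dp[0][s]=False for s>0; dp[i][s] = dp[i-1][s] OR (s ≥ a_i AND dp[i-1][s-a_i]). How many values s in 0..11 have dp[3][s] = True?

3

i\s   0   1   2   3   4   5   6   7   8   9  10  11
  0   T   F   F   F   F   F   F   F   F   F   F   F
  1   T   F   F   F   F   F   F   T   F   F   F   F
  2   T   F   F   F   F   T   F   T   F   F   F   F
  3   T   F   F   F   F   T   F   T   F   F   F   F
  4   T   T   F   F   F   T   T   T   T   F   F   F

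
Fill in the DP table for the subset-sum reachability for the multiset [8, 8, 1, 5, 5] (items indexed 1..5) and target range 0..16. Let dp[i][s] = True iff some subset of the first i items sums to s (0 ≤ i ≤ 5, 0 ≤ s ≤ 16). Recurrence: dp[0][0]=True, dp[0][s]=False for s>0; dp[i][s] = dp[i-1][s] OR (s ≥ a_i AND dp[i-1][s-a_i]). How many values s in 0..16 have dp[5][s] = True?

i\s   0   1   2   3   4   5   6   7   8   9  10  11  12  13  14  15  16
  0   T   F   F   F   F   F   F   F   F   F   F   F   F   F   F   F   F
  1   T   F   F   F   F   F   F   F   T   F   F   F   F   F   F   F   F
  2   T   F   F   F   F   F   F   F   T   F   F   F   F   F   F   F   T
  3   T   T   F   F   F   F   F   F   T   T   F   F   F   F   F   F   T
  4   T   T   F   F   F   T   T   F   T   T   F   F   F   T   T   F   T
  5   T   T   F   F   F   T   T   F   T   T   T   T   F   T   T   F   T

11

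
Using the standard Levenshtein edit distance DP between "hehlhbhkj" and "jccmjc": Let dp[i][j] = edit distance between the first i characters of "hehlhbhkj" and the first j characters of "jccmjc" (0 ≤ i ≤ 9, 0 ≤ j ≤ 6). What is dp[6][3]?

6

   ''  j  c  c  m  j  c
''  0  1  2  3  4  5  6
 h  1  1  2  3  4  5  6
 e  2  2  2  3  4  5  6
 h  3  3  3  3  4  5  6
 l  4  4  4  4  4  5  6
 h  5  5  5  5  5  5  6
 b  6  6  6  6  6  6  6
 h  7  7  7  7  7  7  7
 k  8  8  8  8  8  8  8
 j  9  8  9  9  9  8  9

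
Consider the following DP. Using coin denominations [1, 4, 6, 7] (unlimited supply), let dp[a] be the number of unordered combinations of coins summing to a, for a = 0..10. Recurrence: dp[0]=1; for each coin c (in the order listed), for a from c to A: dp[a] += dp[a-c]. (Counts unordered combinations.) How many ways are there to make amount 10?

6

after  coin     0     1     2     3     4     5     6     7     8     9    10
          1     1     1     1     1     1     1     1     1     1     1     1
          4     1     1     1     1     2     2     2     2     3     3     3
          6     1     1     1     1     2     2     3     3     4     4     5
          7     1     1     1     1     2     2     3     4     5     5     6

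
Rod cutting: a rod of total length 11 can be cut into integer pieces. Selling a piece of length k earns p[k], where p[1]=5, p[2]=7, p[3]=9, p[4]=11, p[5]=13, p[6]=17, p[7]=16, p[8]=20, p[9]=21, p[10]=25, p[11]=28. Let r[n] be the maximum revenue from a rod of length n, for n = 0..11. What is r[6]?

   n    0    1    2    3    4    5    6    7    8    9   10   11
r[n]    0    5   10   15   20   25   30   35   40   45   50   55

30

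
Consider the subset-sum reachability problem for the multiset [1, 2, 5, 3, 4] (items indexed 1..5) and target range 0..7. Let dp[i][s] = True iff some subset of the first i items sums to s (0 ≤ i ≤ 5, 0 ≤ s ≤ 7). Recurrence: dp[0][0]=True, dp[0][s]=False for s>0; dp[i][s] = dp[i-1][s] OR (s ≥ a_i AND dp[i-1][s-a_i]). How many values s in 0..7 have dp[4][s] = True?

i\s   0   1   2   3   4   5   6   7
  0   T   F   F   F   F   F   F   F
  1   T   T   F   F   F   F   F   F
  2   T   T   T   T   F   F   F   F
  3   T   T   T   T   F   T   T   T
  4   T   T   T   T   T   T   T   T
  5   T   T   T   T   T   T   T   T

8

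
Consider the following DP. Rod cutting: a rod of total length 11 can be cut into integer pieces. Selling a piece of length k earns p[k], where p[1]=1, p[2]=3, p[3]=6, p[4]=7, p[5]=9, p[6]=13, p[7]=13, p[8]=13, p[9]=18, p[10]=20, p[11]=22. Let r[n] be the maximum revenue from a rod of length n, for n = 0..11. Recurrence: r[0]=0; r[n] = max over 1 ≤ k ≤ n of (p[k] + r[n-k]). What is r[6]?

   n    0    1    2    3    4    5    6    7    8    9   10   11
r[n]    0    1    3    6    7    9   13   14   16   19   20   22

13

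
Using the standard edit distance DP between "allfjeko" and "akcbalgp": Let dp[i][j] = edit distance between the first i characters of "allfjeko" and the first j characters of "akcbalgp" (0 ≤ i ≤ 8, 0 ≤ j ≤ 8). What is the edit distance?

7

   ''  a  k  c  b  a  l  g  p
''  0  1  2  3  4  5  6  7  8
 a  1  0  1  2  3  4  5  6  7
 l  2  1  1  2  3  4  4  5  6
 l  3  2  2  2  3  4  4  5  6
 f  4  3  3  3  3  4  5  5  6
 j  5  4  4  4  4  4  5  6  6
 e  6  5  5  5  5  5  5  6  7
 k  7  6  5  6  6  6  6  6  7
 o  8  7  6  6  7  7  7  7  7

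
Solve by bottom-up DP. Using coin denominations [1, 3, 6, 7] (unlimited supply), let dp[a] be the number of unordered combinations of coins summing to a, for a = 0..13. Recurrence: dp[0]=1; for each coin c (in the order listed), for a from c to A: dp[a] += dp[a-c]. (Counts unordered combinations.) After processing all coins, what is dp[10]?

8

after  coin     0     1     2     3     4     5     6     7     8     9    10    11    12    13
          1     1     1     1     1     1     1     1     1     1     1     1     1     1     1
          3     1     1     1     2     2     2     3     3     3     4     4     4     5     5
          6     1     1     1     2     2     2     4     4     4     6     6     6     9     9
          7     1     1     1     2     2     2     4     5     5     7     8     8    11    13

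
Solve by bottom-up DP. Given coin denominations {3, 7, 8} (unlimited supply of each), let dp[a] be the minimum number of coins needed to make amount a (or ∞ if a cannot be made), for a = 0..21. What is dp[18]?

 a  0  1  2  3  4  5  6  7  8  9 10 11 12 13 14 15 16 17 18 19 20 21
dp  0  -  -  1  -  -  2  1  1  3  2  2  4  3  2  2  2  3  3  3  4  3
(- denotes ∞ / unreachable)

3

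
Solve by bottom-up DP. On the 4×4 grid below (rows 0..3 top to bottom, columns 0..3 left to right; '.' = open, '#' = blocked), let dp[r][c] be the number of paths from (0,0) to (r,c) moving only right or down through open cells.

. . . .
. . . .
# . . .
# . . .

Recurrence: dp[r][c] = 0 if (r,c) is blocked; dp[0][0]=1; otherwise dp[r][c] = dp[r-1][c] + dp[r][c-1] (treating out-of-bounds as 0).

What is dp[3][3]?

r\c   0   1   2   3
  0   1   1   1   1
  1   1   2   3   4
  2   0   2   5   9
  3   0   2   7  16

16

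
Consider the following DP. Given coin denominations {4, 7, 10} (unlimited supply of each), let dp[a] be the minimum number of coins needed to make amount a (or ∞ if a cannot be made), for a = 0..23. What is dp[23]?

 a  0  1  2  3  4  5  6  7  8  9 10 11 12 13 14 15 16 17 18 19 20 21 22 23
dp  0  -  -  -  1  -  -  1  2  -  1  2  3  -  2  3  4  2  3  4  2  3  4  5
(- denotes ∞ / unreachable)

5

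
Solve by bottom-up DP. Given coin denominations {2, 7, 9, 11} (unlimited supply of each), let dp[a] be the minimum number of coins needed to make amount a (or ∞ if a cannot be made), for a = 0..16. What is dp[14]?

 a  0  1  2  3  4  5  6  7  8  9 10 11 12 13 14 15 16
dp  0  -  1  -  2  -  3  1  4  1  5  1  6  2  2  3  2
(- denotes ∞ / unreachable)

2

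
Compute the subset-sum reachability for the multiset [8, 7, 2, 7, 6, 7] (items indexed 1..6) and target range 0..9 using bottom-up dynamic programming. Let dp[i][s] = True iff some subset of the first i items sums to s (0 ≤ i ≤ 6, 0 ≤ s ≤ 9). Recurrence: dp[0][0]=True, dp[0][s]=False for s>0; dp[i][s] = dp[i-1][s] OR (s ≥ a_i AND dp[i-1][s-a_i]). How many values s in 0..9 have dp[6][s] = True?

i\s   0   1   2   3   4   5   6   7   8   9
  0   T   F   F   F   F   F   F   F   F   F
  1   T   F   F   F   F   F   F   F   T   F
  2   T   F   F   F   F   F   F   T   T   F
  3   T   F   T   F   F   F   F   T   T   T
  4   T   F   T   F   F   F   F   T   T   T
  5   T   F   T   F   F   F   T   T   T   T
  6   T   F   T   F   F   F   T   T   T   T

6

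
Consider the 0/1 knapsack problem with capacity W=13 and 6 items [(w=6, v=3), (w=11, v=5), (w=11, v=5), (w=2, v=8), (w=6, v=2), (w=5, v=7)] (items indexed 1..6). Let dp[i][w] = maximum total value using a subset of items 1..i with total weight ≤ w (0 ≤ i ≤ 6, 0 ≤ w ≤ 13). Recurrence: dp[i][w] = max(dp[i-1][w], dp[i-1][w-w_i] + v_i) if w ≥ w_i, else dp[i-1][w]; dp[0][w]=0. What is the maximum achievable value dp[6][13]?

i\w   0   1   2   3   4   5   6   7   8   9  10  11  12  13
  0   0   0   0   0   0   0   0   0   0   0   0   0   0   0
  1   0   0   0   0   0   0   3   3   3   3   3   3   3   3
  2   0   0   0   0   0   0   3   3   3   3   3   5   5   5
  3   0   0   0   0   0   0   3   3   3   3   3   5   5   5
  4   0   0   8   8   8   8   8   8  11  11  11  11  11  13
  5   0   0   8   8   8   8   8   8  11  11  11  11  11  13
  6   0   0   8   8   8   8   8  15  15  15  15  15  15  18

18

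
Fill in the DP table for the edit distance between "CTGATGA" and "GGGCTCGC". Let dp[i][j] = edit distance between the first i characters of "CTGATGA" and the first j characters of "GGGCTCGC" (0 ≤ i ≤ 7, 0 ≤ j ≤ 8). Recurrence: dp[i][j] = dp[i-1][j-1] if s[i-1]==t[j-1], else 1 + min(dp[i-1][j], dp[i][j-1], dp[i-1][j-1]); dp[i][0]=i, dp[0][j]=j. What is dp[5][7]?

   ''  G  G  G  C  T  C  G  C
''  0  1  2  3  4  5  6  7  8
 C  1  1  2  3  3  4  5  6  7
 T  2  2  2  3  4  3  4  5  6
 G  3  2  2  2  3  4  4  4  5
 A  4  3  3  3  3  4  5  5  5
 T  5  4  4  4  4  3  4  5  6
 G  6  5  4  4  5  4  4  4  5
 A  7  6  5  5  5  5  5  5  5

5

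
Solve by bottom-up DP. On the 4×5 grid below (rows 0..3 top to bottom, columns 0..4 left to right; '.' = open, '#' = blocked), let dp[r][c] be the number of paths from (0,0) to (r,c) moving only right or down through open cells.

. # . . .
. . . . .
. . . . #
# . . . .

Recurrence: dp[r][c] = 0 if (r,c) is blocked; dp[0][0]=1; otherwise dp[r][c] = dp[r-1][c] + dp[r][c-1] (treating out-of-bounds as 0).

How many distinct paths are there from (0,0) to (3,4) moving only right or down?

9

r\c   0   1   2   3   4
  0   1   0   0   0   0
  1   1   1   1   1   1
  2   1   2   3   4   0
  3   0   2   5   9   9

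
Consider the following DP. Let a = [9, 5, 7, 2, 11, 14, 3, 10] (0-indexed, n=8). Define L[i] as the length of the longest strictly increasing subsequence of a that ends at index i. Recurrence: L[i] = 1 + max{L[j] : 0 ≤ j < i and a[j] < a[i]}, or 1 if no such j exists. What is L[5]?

   i    0    1    2    3    4    5    6    7
a[i]    9    5    7    2   11   14    3   10
L[i]    1    1    2    1    3    4    2    3

4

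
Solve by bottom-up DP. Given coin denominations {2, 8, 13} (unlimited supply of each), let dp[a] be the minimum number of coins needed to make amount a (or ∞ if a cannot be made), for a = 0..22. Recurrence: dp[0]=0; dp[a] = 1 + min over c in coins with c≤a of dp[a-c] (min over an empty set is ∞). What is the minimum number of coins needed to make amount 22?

5

 a  0  1  2  3  4  5  6  7  8  9 10 11 12 13 14 15 16 17 18 19 20 21 22
dp  0  -  1  -  2  -  3  -  1  -  2  -  3  1  4  2  2  3  3  4  4  2  5
(- denotes ∞ / unreachable)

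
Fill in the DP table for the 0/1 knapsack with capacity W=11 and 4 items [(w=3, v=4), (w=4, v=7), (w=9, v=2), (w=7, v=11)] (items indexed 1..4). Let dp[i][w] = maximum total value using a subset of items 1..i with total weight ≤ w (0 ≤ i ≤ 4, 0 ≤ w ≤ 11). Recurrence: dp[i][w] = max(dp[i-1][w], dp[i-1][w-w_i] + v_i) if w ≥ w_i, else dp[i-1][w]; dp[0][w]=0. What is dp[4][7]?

11

i\w   0   1   2   3   4   5   6   7   8   9  10  11
  0   0   0   0   0   0   0   0   0   0   0   0   0
  1   0   0   0   4   4   4   4   4   4   4   4   4
  2   0   0   0   4   7   7   7  11  11  11  11  11
  3   0   0   0   4   7   7   7  11  11  11  11  11
  4   0   0   0   4   7   7   7  11  11  11  15  18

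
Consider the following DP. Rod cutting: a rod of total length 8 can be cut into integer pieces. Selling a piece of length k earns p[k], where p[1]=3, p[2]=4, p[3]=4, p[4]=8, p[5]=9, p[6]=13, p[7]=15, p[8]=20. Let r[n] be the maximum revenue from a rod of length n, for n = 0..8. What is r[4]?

12

   n    0    1    2    3    4    5    6    7    8
r[n]    0    3    6    9   12   15   18   21   24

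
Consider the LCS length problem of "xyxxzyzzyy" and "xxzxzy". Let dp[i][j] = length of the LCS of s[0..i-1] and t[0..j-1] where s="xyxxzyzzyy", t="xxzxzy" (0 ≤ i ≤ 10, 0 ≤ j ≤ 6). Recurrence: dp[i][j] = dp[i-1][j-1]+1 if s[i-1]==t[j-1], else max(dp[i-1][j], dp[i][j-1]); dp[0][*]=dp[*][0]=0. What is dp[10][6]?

5

   ''  x  x  z  x  z  y
''  0  0  0  0  0  0  0
 x  0  1  1  1  1  1  1
 y  0  1  1  1  1  1  2
 x  0  1  2  2  2  2  2
 x  0  1  2  2  3  3  3
 z  0  1  2  3  3  4  4
 y  0  1  2  3  3  4  5
 z  0  1  2  3  3  4  5
 z  0  1  2  3  3  4  5
 y  0  1  2  3  3  4  5
 y  0  1  2  3  3  4  5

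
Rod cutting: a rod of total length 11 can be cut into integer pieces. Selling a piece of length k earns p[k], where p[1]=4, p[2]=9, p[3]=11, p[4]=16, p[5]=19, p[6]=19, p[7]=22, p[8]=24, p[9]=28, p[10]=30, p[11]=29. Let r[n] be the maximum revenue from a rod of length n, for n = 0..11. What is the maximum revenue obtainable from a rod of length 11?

   n    0    1    2    3    4    5    6    7    8    9   10   11
r[n]    0    4    9   13   18   22   27   31   36   40   45   49

49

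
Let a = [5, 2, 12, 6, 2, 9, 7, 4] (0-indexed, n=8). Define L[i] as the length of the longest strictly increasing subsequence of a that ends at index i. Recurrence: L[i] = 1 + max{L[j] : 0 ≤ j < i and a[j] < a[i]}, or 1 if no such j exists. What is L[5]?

   i    0    1    2    3    4    5    6    7
a[i]    5    2   12    6    2    9    7    4
L[i]    1    1    2    2    1    3    3    2

3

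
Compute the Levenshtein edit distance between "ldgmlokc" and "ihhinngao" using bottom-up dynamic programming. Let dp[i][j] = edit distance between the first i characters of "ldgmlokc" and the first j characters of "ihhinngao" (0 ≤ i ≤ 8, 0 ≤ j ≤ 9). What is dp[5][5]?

   ''  i  h  h  i  n  n  g  a  o
''  0  1  2  3  4  5  6  7  8  9
 l  1  1  2  3  4  5  6  7  8  9
 d  2  2  2  3  4  5  6  7  8  9
 g  3  3  3  3  4  5  6  6  7  8
 m  4  4  4  4  4  5  6  7  7  8
 l  5  5  5  5  5  5  6  7  8  8
 o  6  6  6  6  6  6  6  7  8  8
 k  7  7  7  7  7  7  7  7  8  9
 c  8  8  8  8  8  8  8  8  8  9

5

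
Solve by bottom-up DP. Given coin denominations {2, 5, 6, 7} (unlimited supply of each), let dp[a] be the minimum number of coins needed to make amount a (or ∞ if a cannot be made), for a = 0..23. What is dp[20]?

3

 a  0  1  2  3  4  5  6  7  8  9 10 11 12 13 14 15 16 17 18 19 20 21 22 23
dp  0  -  1  -  2  1  1  1  2  2  2  2  2  2  2  3  3  3  3  3  3  3  4  4
(- denotes ∞ / unreachable)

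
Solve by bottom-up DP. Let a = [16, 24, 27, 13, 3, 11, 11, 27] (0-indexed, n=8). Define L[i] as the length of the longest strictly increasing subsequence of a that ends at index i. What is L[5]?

2

   i    0    1    2    3    4    5    6    7
a[i]   16   24   27   13    3   11   11   27
L[i]    1    2    3    1    1    2    2    3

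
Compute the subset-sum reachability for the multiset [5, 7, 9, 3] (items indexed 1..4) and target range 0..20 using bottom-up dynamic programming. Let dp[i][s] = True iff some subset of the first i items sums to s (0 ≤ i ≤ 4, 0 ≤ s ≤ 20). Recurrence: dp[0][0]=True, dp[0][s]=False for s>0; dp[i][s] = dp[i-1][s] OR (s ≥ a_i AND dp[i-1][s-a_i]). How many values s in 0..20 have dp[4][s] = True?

i\s   0   1   2   3   4   5   6   7   8   9  10  11  12  13  14  15  16  17  18  19  20
  0   T   F   F   F   F   F   F   F   F   F   F   F   F   F   F   F   F   F   F   F   F
  1   T   F   F   F   F   T   F   F   F   F   F   F   F   F   F   F   F   F   F   F   F
  2   T   F   F   F   F   T   F   T   F   F   F   F   T   F   F   F   F   F   F   F   F
  3   T   F   F   F   F   T   F   T   F   T   F   F   T   F   T   F   T   F   F   F   F
  4   T   F   F   T   F   T   F   T   T   T   T   F   T   F   T   T   T   T   F   T   F

13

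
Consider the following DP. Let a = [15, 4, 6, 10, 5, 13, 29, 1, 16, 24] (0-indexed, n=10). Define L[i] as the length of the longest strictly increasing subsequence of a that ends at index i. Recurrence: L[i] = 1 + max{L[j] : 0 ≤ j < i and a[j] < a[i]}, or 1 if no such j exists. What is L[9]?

   i    0    1    2    3    4    5    6    7    8    9
a[i]   15    4    6   10    5   13   29    1   16   24
L[i]    1    1    2    3    2    4    5    1    5    6

6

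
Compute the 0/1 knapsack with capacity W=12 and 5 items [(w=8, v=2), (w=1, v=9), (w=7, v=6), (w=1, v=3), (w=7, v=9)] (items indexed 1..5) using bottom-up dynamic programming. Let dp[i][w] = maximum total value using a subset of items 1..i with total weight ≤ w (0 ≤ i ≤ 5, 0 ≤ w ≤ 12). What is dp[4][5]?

i\w   0   1   2   3   4   5   6   7   8   9  10  11  12
  0   0   0   0   0   0   0   0   0   0   0   0   0   0
  1   0   0   0   0   0   0   0   0   2   2   2   2   2
  2   0   9   9   9   9   9   9   9   9  11  11  11  11
  3   0   9   9   9   9   9   9   9  15  15  15  15  15
  4   0   9  12  12  12  12  12  12  15  18  18  18  18
  5   0   9  12  12  12  12  12  12  18  21  21  21  21

12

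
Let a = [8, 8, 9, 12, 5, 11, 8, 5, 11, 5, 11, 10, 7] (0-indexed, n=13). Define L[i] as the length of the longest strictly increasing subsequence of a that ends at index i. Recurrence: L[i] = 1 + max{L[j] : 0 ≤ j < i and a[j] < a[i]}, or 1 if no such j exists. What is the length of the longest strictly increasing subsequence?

3

   i    0    1    2    3    4    5    6    7    8    9   10   11   12
a[i]    8    8    9   12    5   11    8    5   11    5   11   10    7
L[i]    1    1    2    3    1    3    2    1    3    1    3    3    2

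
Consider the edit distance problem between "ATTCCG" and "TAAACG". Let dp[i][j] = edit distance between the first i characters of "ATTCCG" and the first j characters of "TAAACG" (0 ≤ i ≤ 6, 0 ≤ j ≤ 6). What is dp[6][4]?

5

   ''  T  A  A  A  C  G
''  0  1  2  3  4  5  6
 A  1  1  1  2  3  4  5
 T  2  1  2  2  3  4  5
 T  3  2  2  3  3  4  5
 C  4  3  3  3  4  3  4
 C  5  4  4  4  4  4  4
 G  6  5  5  5  5  5  4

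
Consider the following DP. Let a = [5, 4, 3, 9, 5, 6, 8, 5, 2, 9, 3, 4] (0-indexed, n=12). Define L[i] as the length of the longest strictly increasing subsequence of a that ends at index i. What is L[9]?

5

   i    0    1    2    3    4    5    6    7    8    9   10   11
a[i]    5    4    3    9    5    6    8    5    2    9    3    4
L[i]    1    1    1    2    2    3    4    2    1    5    2    3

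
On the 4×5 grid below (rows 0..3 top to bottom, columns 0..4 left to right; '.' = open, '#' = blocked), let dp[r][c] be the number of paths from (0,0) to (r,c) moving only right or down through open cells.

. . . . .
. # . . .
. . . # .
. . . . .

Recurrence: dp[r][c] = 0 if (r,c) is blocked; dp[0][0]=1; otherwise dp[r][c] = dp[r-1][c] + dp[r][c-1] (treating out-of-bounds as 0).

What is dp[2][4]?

3

r\c   0   1   2   3   4
  0   1   1   1   1   1
  1   1   0   1   2   3
  2   1   1   2   0   3
  3   1   2   4   4   7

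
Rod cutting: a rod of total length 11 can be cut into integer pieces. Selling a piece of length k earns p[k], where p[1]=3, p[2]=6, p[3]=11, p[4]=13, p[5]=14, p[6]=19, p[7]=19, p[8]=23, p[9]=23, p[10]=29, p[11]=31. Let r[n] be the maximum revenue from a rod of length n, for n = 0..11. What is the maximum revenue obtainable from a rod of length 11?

   n    0    1    2    3    4    5    6    7    8    9   10   11
r[n]    0    3    6   11   14   17   22   25   28   33   36   39

39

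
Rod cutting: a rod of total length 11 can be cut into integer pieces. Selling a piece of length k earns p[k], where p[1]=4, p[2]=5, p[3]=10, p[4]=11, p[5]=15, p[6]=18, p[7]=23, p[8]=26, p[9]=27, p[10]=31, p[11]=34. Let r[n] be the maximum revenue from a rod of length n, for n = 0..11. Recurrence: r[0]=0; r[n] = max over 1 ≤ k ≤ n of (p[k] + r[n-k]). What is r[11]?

44

   n    0    1    2    3    4    5    6    7    8    9   10   11
r[n]    0    4    8   12   16   20   24   28   32   36   40   44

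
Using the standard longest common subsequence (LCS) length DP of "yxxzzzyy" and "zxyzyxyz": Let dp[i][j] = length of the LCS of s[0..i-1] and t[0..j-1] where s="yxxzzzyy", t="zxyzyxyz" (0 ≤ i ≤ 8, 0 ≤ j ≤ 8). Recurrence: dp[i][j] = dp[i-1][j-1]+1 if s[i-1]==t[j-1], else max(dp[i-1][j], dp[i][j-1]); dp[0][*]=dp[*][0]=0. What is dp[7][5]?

3

   ''  z  x  y  z  y  x  y  z
''  0  0  0  0  0  0  0  0  0
 y  0  0  0  1  1  1  1  1  1
 x  0  0  1  1  1  1  2  2  2
 x  0  0  1  1  1  1  2  2  2
 z  0  1  1  1  2  2  2  2  3
 z  0  1  1  1  2  2  2  2  3
 z  0  1  1  1  2  2  2  2  3
 y  0  1  1  2  2  3  3  3  3
 y  0  1  1  2  2  3  3  4  4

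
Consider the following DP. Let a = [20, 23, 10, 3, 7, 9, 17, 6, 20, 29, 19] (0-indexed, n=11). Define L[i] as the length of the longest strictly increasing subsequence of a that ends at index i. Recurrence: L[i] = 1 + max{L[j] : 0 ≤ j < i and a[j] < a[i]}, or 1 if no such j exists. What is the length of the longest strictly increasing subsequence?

6

   i    0    1    2    3    4    5    6    7    8    9   10
a[i]   20   23   10    3    7    9   17    6   20   29   19
L[i]    1    2    1    1    2    3    4    2    5    6    5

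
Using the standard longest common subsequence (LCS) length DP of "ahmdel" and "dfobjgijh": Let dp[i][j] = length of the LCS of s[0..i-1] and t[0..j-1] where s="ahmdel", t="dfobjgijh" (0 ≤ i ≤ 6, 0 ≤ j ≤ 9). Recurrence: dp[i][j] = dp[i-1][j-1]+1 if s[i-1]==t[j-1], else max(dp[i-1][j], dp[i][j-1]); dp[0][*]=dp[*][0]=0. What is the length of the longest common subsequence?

   ''  d  f  o  b  j  g  i  j  h
''  0  0  0  0  0  0  0  0  0  0
 a  0  0  0  0  0  0  0  0  0  0
 h  0  0  0  0  0  0  0  0  0  1
 m  0  0  0  0  0  0  0  0  0  1
 d  0  1  1  1  1  1  1  1  1  1
 e  0  1  1  1  1  1  1  1  1  1
 l  0  1  1  1  1  1  1  1  1  1

1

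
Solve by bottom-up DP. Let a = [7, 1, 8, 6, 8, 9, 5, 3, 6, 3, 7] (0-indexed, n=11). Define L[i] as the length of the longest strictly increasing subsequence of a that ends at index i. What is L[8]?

   i    0    1    2    3    4    5    6    7    8    9   10
a[i]    7    1    8    6    8    9    5    3    6    3    7
L[i]    1    1    2    2    3    4    2    2    3    2    4

3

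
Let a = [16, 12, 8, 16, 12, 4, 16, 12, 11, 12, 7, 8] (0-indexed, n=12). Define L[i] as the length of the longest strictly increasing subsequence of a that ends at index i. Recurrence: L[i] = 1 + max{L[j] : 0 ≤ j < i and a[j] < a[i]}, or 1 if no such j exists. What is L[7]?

   i    0    1    2    3    4    5    6    7    8    9   10   11
a[i]   16   12    8   16   12    4   16   12   11   12    7    8
L[i]    1    1    1    2    2    1    3    2    2    3    2    3

2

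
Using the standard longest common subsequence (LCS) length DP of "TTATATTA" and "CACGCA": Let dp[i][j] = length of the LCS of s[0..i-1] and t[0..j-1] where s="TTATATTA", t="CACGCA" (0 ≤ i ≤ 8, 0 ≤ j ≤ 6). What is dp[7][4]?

1

   ''  C  A  C  G  C  A
''  0  0  0  0  0  0  0
 T  0  0  0  0  0  0  0
 T  0  0  0  0  0  0  0
 A  0  0  1  1  1  1  1
 T  0  0  1  1  1  1  1
 A  0  0  1  1  1  1  2
 T  0  0  1  1  1  1  2
 T  0  0  1  1  1  1  2
 A  0  0  1  1  1  1  2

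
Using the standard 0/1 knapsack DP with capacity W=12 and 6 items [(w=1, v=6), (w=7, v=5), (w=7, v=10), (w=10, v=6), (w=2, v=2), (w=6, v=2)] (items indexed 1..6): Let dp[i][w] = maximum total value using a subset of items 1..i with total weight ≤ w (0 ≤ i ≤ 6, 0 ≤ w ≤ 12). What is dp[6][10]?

18

i\w   0   1   2   3   4   5   6   7   8   9  10  11  12
  0   0   0   0   0   0   0   0   0   0   0   0   0   0
  1   0   6   6   6   6   6   6   6   6   6   6   6   6
  2   0   6   6   6   6   6   6   6  11  11  11  11  11
  3   0   6   6   6   6   6   6  10  16  16  16  16  16
  4   0   6   6   6   6   6   6  10  16  16  16  16  16
  5   0   6   6   8   8   8   8  10  16  16  18  18  18
  6   0   6   6   8   8   8   8  10  16  16  18  18  18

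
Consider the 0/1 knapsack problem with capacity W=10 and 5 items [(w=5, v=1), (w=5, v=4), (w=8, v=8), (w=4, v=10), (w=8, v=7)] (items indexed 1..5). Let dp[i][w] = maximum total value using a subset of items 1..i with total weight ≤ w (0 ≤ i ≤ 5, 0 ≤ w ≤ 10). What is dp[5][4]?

i\w   0   1   2   3   4   5   6   7   8   9  10
  0   0   0   0   0   0   0   0   0   0   0   0
  1   0   0   0   0   0   1   1   1   1   1   1
  2   0   0   0   0   0   4   4   4   4   4   5
  3   0   0   0   0   0   4   4   4   8   8   8
  4   0   0   0   0  10  10  10  10  10  14  14
  5   0   0   0   0  10  10  10  10  10  14  14

10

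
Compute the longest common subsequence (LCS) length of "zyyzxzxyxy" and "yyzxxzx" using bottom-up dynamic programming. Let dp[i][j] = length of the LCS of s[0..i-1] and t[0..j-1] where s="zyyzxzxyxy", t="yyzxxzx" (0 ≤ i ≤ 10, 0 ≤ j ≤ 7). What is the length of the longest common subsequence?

6

   ''  y  y  z  x  x  z  x
''  0  0  0  0  0  0  0  0
 z  0  0  0  1  1  1  1  1
 y  0  1  1  1  1  1  1  1
 y  0  1  2  2  2  2  2  2
 z  0  1  2  3  3  3  3  3
 x  0  1  2  3  4  4  4  4
 z  0  1  2  3  4  4  5  5
 x  0  1  2  3  4  5  5  6
 y  0  1  2  3  4  5  5  6
 x  0  1  2  3  4  5  5  6
 y  0  1  2  3  4  5  5  6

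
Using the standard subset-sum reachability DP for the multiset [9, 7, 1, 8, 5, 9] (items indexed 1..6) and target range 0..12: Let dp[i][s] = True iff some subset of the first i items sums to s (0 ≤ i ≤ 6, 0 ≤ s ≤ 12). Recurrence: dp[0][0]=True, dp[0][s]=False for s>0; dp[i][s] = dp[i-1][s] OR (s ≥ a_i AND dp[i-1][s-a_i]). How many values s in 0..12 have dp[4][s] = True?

6

i\s   0   1   2   3   4   5   6   7   8   9  10  11  12
  0   T   F   F   F   F   F   F   F   F   F   F   F   F
  1   T   F   F   F   F   F   F   F   F   T   F   F   F
  2   T   F   F   F   F   F   F   T   F   T   F   F   F
  3   T   T   F   F   F   F   F   T   T   T   T   F   F
  4   T   T   F   F   F   F   F   T   T   T   T   F   F
  5   T   T   F   F   F   T   T   T   T   T   T   F   T
  6   T   T   F   F   F   T   T   T   T   T   T   F   T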